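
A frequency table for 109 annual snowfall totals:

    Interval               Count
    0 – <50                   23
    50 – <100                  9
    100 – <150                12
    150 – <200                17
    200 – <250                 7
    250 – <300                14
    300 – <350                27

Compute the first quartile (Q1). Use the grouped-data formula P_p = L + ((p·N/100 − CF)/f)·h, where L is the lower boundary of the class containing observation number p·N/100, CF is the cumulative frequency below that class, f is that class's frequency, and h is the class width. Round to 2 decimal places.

N = 109; target position k = 25/100 · 109 = 27.25.
Cumulative frequencies: 23, 32, 44, 61, 68, 82, 109.
Observation 27.25 falls in the class 50 – <100.
L = 50, CF = 23, f = 9, h = 50.
P25 = 50 + ((27.25 − 23)/9)·50 = 50 + 23.6111 = 73.6111.

73.61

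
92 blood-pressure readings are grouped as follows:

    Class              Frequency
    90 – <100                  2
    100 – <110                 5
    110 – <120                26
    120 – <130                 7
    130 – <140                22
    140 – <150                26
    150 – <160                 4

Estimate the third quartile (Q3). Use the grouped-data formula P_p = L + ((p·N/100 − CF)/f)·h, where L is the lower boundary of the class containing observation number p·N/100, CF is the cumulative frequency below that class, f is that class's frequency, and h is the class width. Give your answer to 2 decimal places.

N = 92; target position k = 75/100 · 92 = 69.
Cumulative frequencies: 2, 7, 33, 40, 62, 88, 92.
Observation 69 falls in the class 140 – <150.
L = 140, CF = 62, f = 26, h = 10.
P75 = 140 + ((69 − 62)/26)·10 = 140 + 2.69231 = 142.692.

142.69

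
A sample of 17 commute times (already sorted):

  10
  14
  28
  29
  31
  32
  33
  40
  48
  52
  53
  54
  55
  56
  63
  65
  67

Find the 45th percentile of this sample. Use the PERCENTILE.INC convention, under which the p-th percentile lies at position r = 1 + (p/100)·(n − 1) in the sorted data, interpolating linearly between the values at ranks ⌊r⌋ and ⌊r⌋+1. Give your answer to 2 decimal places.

41.60

n = 17.
r = 1 + (45/100)·(17 − 1) = 1 + 7.2 = 8.2.
Rank 8 is 40 and rank 9 is 48.
Interpolate: 40 + 0.2·(48 − 40) = 40 + 0.2·8 = 41.6.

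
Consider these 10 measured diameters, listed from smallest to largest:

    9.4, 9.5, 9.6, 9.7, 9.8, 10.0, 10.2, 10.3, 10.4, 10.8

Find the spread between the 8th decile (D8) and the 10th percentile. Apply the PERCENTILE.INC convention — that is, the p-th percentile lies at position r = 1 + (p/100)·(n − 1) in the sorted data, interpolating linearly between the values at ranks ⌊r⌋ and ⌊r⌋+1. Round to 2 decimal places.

0.83

n = 10.
P10: r = 1.9; ranks 1–2 are 9.4, 9.5; interpolating gives 9.49.
P80: r = 8.2; ranks 8–9 are 10.3, 10.4; interpolating gives 10.32.
Difference: 10.32 − 9.49 = 0.83.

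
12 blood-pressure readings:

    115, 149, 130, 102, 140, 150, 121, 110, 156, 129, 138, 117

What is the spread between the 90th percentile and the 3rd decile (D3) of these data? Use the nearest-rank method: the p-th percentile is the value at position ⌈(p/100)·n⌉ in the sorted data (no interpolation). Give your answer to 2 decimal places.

33.00

Sorted: 102, 110, 115, 117, 121, 129, 130, 138, 140, 149, 150, 156.
n = 12.
P30: rank ⌈30/100·12⌉ = 4 → 117.
P90: rank ⌈90/100·12⌉ = 11 → 150.
Difference: 150 − 117 = 33.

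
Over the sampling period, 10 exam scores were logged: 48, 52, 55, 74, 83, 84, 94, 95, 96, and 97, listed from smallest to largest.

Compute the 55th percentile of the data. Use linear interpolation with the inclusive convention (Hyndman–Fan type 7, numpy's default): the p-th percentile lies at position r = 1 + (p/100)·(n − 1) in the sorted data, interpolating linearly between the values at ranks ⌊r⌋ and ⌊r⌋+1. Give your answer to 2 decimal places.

83.95

n = 10.
r = 1 + (55/100)·(10 − 1) = 1 + 4.95 = 5.95.
Rank 5 is 83 and rank 6 is 84.
Interpolate: 83 + 0.95·(84 − 83) = 83 + 0.95·1 = 83.95.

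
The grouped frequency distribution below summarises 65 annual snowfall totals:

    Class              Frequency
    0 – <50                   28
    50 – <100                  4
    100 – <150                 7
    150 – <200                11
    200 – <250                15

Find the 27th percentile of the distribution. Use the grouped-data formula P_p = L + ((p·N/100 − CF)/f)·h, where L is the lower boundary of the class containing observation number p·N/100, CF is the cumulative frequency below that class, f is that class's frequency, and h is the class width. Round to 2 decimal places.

N = 65; target position k = 27/100 · 65 = 17.55.
Cumulative frequencies: 28, 32, 39, 50, 65.
Observation 17.55 falls in the class 0 – <50.
L = 0, CF = 0, f = 28, h = 50.
P27 = 0 + ((17.55 − 0)/28)·50 = 0 + 31.3393 = 31.3393.

31.34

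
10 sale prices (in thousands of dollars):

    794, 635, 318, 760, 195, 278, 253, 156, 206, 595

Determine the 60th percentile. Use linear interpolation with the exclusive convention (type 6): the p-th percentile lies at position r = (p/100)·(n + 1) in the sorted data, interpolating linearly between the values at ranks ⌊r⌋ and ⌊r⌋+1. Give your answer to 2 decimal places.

484.20

Sorted: 156, 195, 206, 253, 278, 318, 595, 635, 760, 794.
n = 10.
r = (60/100)·(10 + 1) = 6.6.
Rank 6 is 318 and rank 7 is 595.
Interpolate: 318 + 0.6·(595 − 318) = 318 + 0.6·277 = 484.2.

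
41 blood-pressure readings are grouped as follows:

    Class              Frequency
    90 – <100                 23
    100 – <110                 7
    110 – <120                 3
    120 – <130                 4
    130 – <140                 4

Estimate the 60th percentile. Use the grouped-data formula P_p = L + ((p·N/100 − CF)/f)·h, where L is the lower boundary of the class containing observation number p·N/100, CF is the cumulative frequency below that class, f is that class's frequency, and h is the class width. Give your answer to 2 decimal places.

102.29

N = 41; target position k = 60/100 · 41 = 24.6.
Cumulative frequencies: 23, 30, 33, 37, 41.
Observation 24.6 falls in the class 100 – <110.
L = 100, CF = 23, f = 7, h = 10.
P60 = 100 + ((24.6 − 23)/7)·10 = 100 + 2.28571 = 102.286.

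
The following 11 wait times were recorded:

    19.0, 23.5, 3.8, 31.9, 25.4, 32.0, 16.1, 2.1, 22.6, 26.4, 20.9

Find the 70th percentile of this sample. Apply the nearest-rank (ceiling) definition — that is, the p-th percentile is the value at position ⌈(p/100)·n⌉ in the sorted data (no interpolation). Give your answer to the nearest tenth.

25.4

Sorted: 2.1, 3.8, 16.1, 19.0, 20.9, 22.6, 23.5, 25.4, 26.4, 31.9, 32.0.
n = 11.
Position = ⌈70/100 · 11⌉ = ⌈7.7⌉ = 8.
The value at rank 8 is 25.4.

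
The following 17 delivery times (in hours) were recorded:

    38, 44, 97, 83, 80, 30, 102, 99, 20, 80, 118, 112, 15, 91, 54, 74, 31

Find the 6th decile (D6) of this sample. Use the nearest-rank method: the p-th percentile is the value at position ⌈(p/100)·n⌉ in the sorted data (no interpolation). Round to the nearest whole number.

Sorted: 15, 20, 30, 31, 38, 44, 54, 74, 80, 80, 83, 91, 97, 99, 102, 112, 118.
n = 17.
Position = ⌈60/100 · 17⌉ = ⌈10.2⌉ = 11.
The value at rank 11 is 83.

83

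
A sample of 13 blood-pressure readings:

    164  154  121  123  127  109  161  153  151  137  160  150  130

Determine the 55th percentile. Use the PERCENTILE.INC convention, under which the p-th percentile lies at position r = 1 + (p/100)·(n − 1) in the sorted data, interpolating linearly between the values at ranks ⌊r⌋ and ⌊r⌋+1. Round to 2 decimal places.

150.60

Sorted: 109, 121, 123, 127, 130, 137, 150, 151, 153, 154, 160, 161, 164.
n = 13.
r = 1 + (55/100)·(13 − 1) = 1 + 6.6 = 7.6.
Rank 7 is 150 and rank 8 is 151.
Interpolate: 150 + 0.6·(151 − 150) = 150 + 0.6·1 = 150.6.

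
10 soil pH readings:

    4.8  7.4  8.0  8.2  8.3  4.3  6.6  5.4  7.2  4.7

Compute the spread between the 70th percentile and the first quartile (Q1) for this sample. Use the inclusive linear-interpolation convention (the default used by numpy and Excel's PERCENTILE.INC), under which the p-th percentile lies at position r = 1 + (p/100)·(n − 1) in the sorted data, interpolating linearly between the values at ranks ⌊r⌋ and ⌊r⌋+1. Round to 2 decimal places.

Sorted: 4.3, 4.7, 4.8, 5.4, 6.6, 7.2, 7.4, 8.0, 8.2, 8.3.
n = 10.
P25: r = 3.25; ranks 3–4 are 4.8, 5.4; interpolating gives 4.95.
P70: r = 7.3; ranks 7–8 are 7.4, 8.0; interpolating gives 7.58.
Difference: 7.58 − 4.95 = 2.63.

2.63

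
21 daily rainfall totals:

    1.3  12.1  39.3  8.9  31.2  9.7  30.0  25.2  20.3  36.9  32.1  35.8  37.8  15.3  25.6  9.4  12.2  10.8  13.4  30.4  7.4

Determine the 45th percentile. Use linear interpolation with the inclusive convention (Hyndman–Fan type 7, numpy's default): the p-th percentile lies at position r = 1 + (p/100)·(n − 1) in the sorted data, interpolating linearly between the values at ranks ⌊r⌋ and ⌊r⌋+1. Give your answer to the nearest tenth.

Sorted: 1.3, 7.4, 8.9, 9.4, 9.7, 10.8, 12.1, 12.2, 13.4, 15.3, 20.3, 25.2, 25.6, 30.0, 30.4, 31.2, 32.1, 35.8, 36.9, 37.8, 39.3.
n = 21.
r = 1 + (45/100)·(21 − 1) = 1 + 9 = 10.
r is an integer, so P45 is the value at rank 10: 15.3.

15.3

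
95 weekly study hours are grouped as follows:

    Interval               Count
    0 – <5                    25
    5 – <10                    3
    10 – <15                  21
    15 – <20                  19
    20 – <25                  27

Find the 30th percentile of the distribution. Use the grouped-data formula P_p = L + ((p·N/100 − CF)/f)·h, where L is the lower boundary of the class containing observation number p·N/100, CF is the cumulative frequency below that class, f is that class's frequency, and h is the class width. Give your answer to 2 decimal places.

10.12

N = 95; target position k = 30/100 · 95 = 28.5.
Cumulative frequencies: 25, 28, 49, 68, 95.
Observation 28.5 falls in the class 10 – <15.
L = 10, CF = 28, f = 21, h = 5.
P30 = 10 + ((28.5 − 28)/21)·5 = 10 + 0.119048 = 10.119.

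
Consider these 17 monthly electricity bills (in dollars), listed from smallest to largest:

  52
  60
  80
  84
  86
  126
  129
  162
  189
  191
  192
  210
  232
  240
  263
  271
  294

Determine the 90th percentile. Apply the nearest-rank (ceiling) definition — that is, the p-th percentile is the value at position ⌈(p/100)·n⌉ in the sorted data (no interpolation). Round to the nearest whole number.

n = 17.
Position = ⌈90/100 · 17⌉ = ⌈15.3⌉ = 16.
The value at rank 16 is 271.

271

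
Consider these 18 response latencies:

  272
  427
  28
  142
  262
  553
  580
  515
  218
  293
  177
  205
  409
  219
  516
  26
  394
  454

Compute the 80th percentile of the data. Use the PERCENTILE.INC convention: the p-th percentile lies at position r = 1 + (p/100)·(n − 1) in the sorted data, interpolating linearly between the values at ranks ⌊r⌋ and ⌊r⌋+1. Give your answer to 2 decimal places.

Sorted: 26, 28, 142, 177, 205, 218, 219, 262, 272, 293, 394, 409, 427, 454, 515, 516, 553, 580.
n = 18.
r = 1 + (80/100)·(18 − 1) = 1 + 13.6 = 14.6.
Rank 14 is 454 and rank 15 is 515.
Interpolate: 454 + 0.6·(515 − 454) = 454 + 0.6·61 = 490.6.

490.60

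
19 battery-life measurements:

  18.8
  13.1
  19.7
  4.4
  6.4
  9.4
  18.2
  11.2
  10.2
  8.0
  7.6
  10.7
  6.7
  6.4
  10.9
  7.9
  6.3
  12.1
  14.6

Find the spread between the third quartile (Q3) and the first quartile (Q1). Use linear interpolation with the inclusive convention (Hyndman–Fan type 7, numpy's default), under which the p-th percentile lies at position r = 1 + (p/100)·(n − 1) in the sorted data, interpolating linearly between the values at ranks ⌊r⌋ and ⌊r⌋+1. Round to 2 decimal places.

5.45

Sorted: 4.4, 6.3, 6.4, 6.4, 6.7, 7.6, 7.9, 8.0, 9.4, 10.2, 10.7, 10.9, 11.2, 12.1, 13.1, 14.6, 18.2, 18.8, 19.7.
n = 19.
P25: r = 5.5; ranks 5–6 are 6.7, 7.6; interpolating gives 7.15.
P75: r = 14.5; ranks 14–15 are 12.1, 13.1; interpolating gives 12.6.
Difference: 12.6 − 7.15 = 5.45.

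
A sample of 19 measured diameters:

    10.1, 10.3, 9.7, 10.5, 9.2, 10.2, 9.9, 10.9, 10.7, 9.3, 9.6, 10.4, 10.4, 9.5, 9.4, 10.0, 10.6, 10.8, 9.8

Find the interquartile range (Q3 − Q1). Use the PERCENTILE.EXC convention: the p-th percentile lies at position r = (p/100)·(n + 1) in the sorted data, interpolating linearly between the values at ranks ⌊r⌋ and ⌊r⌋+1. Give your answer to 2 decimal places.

Sorted: 9.2, 9.3, 9.4, 9.5, 9.6, 9.7, 9.8, 9.9, 10.0, 10.1, 10.2, 10.3, 10.4, 10.4, 10.5, 10.6, 10.7, 10.8, 10.9.
n = 19.
P25: r = 5 (integer) → 9.6.
P75: r = 15 (integer) → 10.5.
Difference: 10.5 − 9.6 = 0.9.

0.90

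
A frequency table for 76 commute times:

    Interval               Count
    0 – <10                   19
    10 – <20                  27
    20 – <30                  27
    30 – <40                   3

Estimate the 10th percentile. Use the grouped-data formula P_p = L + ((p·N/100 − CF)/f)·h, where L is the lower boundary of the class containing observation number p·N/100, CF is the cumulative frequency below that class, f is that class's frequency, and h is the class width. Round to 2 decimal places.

4.00

N = 76; target position k = 10/100 · 76 = 7.6.
Cumulative frequencies: 19, 46, 73, 76.
Observation 7.6 falls in the class 0 – <10.
L = 0, CF = 0, f = 19, h = 10.
P10 = 0 + ((7.6 − 0)/19)·10 = 0 + 4 = 4.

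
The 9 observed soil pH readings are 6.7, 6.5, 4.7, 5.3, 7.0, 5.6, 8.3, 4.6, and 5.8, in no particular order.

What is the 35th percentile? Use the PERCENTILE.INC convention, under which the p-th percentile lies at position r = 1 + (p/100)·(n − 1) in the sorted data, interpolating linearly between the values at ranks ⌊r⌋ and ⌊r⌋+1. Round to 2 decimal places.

Sorted: 4.6, 4.7, 5.3, 5.6, 5.8, 6.5, 6.7, 7.0, 8.3.
n = 9.
r = 1 + (35/100)·(9 − 1) = 1 + 2.8 = 3.8.
Rank 3 is 5.3 and rank 4 is 5.6.
Interpolate: 5.3 + 0.8·(5.6 − 5.3) = 5.3 + 0.8·0.3 = 5.54.

5.54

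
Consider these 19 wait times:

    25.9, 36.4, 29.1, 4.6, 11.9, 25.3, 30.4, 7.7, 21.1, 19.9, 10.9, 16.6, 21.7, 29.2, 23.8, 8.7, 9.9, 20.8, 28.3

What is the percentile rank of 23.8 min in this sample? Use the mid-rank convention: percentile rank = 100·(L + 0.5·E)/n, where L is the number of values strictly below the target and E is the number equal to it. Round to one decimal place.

60.5

Sorted: 4.6, 7.7, 8.7, 9.9, 10.9, 11.9, 16.6, 19.9, 20.8, 21.1, 21.7, 23.8, 25.3, 25.9, 28.3, 29.1, 29.2, 30.4, 36.4.
Count below 23.8: L = 11; count equal: E = 1; n = 19.
Percentile rank = 100·(11 + 0.5·1)/19 = 100·11.5/19 = 60.53.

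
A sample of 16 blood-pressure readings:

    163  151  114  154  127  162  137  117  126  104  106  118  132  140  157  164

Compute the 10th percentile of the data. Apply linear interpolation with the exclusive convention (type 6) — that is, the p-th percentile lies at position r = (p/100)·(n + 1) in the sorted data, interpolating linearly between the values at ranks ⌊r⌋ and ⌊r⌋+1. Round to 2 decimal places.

105.40

Sorted: 104, 106, 114, 117, 118, 126, 127, 132, 137, 140, 151, 154, 157, 162, 163, 164.
n = 16.
r = (10/100)·(16 + 1) = 1.7.
Rank 1 is 104 and rank 2 is 106.
Interpolate: 104 + 0.7·(106 − 104) = 104 + 0.7·2 = 105.4.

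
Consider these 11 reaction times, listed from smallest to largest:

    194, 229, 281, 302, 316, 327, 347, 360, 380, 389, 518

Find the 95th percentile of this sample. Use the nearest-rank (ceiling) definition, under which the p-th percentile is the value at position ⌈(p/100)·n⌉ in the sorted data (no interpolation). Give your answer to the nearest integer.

n = 11.
Position = ⌈95/100 · 11⌉ = ⌈10.45⌉ = 11.
The value at rank 11 is 518.

518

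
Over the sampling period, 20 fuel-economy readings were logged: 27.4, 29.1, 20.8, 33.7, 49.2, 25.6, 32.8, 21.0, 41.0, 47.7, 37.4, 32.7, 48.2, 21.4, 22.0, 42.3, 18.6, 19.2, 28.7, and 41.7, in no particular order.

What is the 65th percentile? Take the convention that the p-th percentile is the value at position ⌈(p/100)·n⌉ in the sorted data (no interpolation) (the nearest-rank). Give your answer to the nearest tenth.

Sorted: 18.6, 19.2, 20.8, 21.0, 21.4, 22.0, 25.6, 27.4, 28.7, 29.1, 32.7, 32.8, 33.7, 37.4, 41.0, 41.7, 42.3, 47.7, 48.2, 49.2.
n = 20.
Position = ⌈65/100 · 20⌉ = ⌈13⌉ = 13.
The value at rank 13 is 33.7.

33.7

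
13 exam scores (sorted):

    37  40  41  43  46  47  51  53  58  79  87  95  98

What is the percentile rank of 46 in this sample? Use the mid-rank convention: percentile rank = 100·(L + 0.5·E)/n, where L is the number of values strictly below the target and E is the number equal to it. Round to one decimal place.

Count below 46: L = 4; count equal: E = 1; n = 13.
Percentile rank = 100·(4 + 0.5·1)/13 = 100·4.5/13 = 34.62.

34.6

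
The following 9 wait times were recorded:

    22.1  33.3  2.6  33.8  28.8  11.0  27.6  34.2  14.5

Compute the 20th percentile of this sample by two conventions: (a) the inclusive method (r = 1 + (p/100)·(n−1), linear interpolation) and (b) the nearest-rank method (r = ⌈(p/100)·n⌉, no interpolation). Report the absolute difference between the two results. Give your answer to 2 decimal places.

Sorted: 2.6, 11.0, 14.5, 22.1, 27.6, 28.8, 33.3, 33.8, 34.2.
n = 9.
(a) r = 2.6; between ranks 2 (11.0) and 3 (14.5): 13.1.
(b) the nearest-rank method: rank 2 → 11.
|13.1 − 11| = 2.1.

2.10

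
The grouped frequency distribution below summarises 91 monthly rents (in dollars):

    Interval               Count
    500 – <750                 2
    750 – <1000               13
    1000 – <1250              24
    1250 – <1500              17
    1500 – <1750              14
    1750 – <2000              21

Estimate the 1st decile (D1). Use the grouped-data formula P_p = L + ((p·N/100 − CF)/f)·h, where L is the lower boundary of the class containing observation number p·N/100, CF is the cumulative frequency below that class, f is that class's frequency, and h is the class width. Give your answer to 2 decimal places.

N = 91; target position k = 10/100 · 91 = 9.1.
Cumulative frequencies: 2, 15, 39, 56, 70, 91.
Observation 9.1 falls in the class 750 – <1000.
L = 750, CF = 2, f = 13, h = 250.
P10 = 750 + ((9.1 − 2)/13)·250 = 750 + 136.538 = 886.538.

886.54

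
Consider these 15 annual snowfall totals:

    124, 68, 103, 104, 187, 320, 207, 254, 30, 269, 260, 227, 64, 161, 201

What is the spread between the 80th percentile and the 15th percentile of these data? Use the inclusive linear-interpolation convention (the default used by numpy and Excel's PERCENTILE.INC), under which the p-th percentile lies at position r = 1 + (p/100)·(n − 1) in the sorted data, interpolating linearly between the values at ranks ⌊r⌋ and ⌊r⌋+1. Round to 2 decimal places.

Sorted: 30, 64, 68, 103, 104, 124, 161, 187, 201, 207, 227, 254, 260, 269, 320.
n = 15.
P15: r = 3.1; ranks 3–4 are 68, 103; interpolating gives 71.5.
P80: r = 12.2; ranks 12–13 are 254, 260; interpolating gives 255.2.
Difference: 255.2 − 71.5 = 183.7.

183.70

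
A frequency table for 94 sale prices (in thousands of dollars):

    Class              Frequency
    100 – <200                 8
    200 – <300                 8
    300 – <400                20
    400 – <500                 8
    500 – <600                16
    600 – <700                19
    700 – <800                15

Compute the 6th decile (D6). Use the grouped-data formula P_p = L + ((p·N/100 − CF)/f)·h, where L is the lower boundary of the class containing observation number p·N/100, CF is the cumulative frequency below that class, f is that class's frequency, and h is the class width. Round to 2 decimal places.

577.50

N = 94; target position k = 60/100 · 94 = 56.4.
Cumulative frequencies: 8, 16, 36, 44, 60, 79, 94.
Observation 56.4 falls in the class 500 – <600.
L = 500, CF = 44, f = 16, h = 100.
P60 = 500 + ((56.4 − 44)/16)·100 = 500 + 77.5 = 577.5.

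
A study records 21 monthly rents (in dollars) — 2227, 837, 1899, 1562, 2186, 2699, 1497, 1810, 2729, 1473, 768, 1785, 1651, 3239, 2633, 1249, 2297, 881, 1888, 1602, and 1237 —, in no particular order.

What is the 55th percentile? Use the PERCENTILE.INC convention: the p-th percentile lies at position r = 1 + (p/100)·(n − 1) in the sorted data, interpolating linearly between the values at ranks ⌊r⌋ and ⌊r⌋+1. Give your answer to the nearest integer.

1810

Sorted: 768, 837, 881, 1237, 1249, 1473, 1497, 1562, 1602, 1651, 1785, 1810, 1888, 1899, 2186, 2227, 2297, 2633, 2699, 2729, 3239.
n = 21.
r = 1 + (55/100)·(21 − 1) = 1 + 11 = 12.
r is an integer, so P55 is the value at rank 12: 1810.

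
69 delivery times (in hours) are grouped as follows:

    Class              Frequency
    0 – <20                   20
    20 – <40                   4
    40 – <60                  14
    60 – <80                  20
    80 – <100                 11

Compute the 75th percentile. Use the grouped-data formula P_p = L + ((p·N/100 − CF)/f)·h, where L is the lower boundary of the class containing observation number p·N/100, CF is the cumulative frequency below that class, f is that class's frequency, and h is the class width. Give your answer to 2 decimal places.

N = 69; target position k = 75/100 · 69 = 51.75.
Cumulative frequencies: 20, 24, 38, 58, 69.
Observation 51.75 falls in the class 60 – <80.
L = 60, CF = 38, f = 20, h = 20.
P75 = 60 + ((51.75 − 38)/20)·20 = 60 + 13.75 = 73.75.

73.75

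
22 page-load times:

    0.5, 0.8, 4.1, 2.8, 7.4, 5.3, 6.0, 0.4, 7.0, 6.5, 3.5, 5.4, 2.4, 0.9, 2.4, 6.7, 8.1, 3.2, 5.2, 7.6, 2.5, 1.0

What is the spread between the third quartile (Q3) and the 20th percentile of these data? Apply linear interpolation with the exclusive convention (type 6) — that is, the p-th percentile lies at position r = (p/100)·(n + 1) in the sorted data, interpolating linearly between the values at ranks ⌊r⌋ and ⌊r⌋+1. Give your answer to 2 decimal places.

5.59

Sorted: 0.4, 0.5, 0.8, 0.9, 1.0, 2.4, 2.4, 2.5, 2.8, 3.2, 3.5, 4.1, 5.2, 5.3, 5.4, 6.0, 6.5, 6.7, 7.0, 7.4, 7.6, 8.1.
n = 22.
P20: r = 4.6; ranks 4–5 are 0.9, 1.0; interpolating gives 0.96.
P75: r = 17.25; ranks 17–18 are 6.5, 6.7; interpolating gives 6.55.
Difference: 6.55 − 0.96 = 5.59.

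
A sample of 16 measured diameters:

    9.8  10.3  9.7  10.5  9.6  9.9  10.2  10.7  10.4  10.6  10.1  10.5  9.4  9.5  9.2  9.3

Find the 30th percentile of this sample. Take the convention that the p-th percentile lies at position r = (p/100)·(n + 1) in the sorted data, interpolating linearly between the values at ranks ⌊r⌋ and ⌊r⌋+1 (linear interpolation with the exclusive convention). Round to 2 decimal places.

Sorted: 9.2, 9.3, 9.4, 9.5, 9.6, 9.7, 9.8, 9.9, 10.1, 10.2, 10.3, 10.4, 10.5, 10.5, 10.6, 10.7.
n = 16.
r = (30/100)·(16 + 1) = 5.1.
Rank 5 is 9.6 and rank 6 is 9.7.
Interpolate: 9.6 + 0.1·(9.7 − 9.6) = 9.6 + 0.1·0.1 = 9.61.

9.61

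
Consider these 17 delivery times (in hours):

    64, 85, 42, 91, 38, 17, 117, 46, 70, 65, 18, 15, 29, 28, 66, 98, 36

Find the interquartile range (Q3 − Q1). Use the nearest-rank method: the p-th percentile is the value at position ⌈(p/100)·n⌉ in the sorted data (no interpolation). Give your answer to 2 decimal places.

Sorted: 15, 17, 18, 28, 29, 36, 38, 42, 46, 64, 65, 66, 70, 85, 91, 98, 117.
n = 17.
P25: rank ⌈25/100·17⌉ = 5 → 29.
P75: rank ⌈75/100·17⌉ = 13 → 70.
Difference: 70 − 29 = 41.

41.00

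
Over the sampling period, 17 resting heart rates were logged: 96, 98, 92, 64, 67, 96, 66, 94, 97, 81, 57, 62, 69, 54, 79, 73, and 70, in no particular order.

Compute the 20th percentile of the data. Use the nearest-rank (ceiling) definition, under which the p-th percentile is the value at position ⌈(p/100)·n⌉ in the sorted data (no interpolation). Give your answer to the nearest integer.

64

Sorted: 54, 57, 62, 64, 66, 67, 69, 70, 73, 79, 81, 92, 94, 96, 96, 97, 98.
n = 17.
Position = ⌈20/100 · 17⌉ = ⌈3.4⌉ = 4.
The value at rank 4 is 64.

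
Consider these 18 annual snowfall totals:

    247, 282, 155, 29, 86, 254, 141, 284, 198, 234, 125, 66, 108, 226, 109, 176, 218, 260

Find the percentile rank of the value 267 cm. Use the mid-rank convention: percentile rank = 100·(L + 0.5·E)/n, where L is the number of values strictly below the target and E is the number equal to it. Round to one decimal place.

88.9

Sorted: 29, 66, 86, 108, 109, 125, 141, 155, 176, 198, 218, 226, 234, 247, 254, 260, 282, 284.
Count below 267: L = 16; count equal: E = 0; n = 18.
Percentile rank = 100·(16 + 0.5·0)/18 = 100·16/18 = 88.89.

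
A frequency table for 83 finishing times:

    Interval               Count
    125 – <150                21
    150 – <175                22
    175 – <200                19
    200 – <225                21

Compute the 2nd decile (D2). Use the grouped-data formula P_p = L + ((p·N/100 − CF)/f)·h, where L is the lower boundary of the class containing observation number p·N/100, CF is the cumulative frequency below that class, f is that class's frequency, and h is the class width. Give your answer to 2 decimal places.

N = 83; target position k = 20/100 · 83 = 16.6.
Cumulative frequencies: 21, 43, 62, 83.
Observation 16.6 falls in the class 125 – <150.
L = 125, CF = 0, f = 21, h = 25.
P20 = 125 + ((16.6 − 0)/21)·25 = 125 + 19.7619 = 144.762.

144.76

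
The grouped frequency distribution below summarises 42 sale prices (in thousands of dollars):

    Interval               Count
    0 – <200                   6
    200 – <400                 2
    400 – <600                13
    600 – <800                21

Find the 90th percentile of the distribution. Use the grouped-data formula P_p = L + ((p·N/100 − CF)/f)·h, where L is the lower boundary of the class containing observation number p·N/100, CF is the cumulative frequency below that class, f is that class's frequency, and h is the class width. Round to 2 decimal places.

N = 42; target position k = 90/100 · 42 = 37.8.
Cumulative frequencies: 6, 8, 21, 42.
Observation 37.8 falls in the class 600 – <800.
L = 600, CF = 21, f = 21, h = 200.
P90 = 600 + ((37.8 − 21)/21)·200 = 600 + 160 = 760.

760.00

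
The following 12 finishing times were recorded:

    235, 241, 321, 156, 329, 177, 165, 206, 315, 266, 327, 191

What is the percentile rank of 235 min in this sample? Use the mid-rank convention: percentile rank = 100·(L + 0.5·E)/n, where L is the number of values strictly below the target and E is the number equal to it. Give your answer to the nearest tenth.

Sorted: 156, 165, 177, 191, 206, 235, 241, 266, 315, 321, 327, 329.
Count below 235: L = 5; count equal: E = 1; n = 12.
Percentile rank = 100·(5 + 0.5·1)/12 = 100·5.5/12 = 45.83.

45.8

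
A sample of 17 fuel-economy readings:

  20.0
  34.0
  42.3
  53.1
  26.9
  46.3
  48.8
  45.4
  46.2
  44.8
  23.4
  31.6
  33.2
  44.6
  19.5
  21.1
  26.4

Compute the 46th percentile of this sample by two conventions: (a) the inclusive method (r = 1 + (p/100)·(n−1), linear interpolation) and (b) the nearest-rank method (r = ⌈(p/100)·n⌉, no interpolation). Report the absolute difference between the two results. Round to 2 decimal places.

Sorted: 19.5, 20.0, 21.1, 23.4, 26.4, 26.9, 31.6, 33.2, 34.0, 42.3, 44.6, 44.8, 45.4, 46.2, 46.3, 48.8, 53.1.
n = 17.
(a) r = 8.36; between ranks 8 (33.2) and 9 (34.0): 33.488.
(b) the nearest-rank method: rank 8 → 33.2.
|33.488 − 33.2| = 0.288.

0.29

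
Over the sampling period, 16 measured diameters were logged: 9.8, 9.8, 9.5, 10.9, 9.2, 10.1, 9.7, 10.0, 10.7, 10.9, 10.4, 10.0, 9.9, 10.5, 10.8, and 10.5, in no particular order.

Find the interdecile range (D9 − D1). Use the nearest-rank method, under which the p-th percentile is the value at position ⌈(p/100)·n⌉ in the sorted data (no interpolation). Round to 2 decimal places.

Sorted: 9.2, 9.5, 9.7, 9.8, 9.8, 9.9, 10.0, 10.0, 10.1, 10.4, 10.5, 10.5, 10.7, 10.8, 10.9, 10.9.
n = 16.
P10: rank ⌈10/100·16⌉ = 2 → 9.5.
P90: rank ⌈90/100·16⌉ = 15 → 10.9.
Difference: 10.9 − 9.5 = 1.4.

1.40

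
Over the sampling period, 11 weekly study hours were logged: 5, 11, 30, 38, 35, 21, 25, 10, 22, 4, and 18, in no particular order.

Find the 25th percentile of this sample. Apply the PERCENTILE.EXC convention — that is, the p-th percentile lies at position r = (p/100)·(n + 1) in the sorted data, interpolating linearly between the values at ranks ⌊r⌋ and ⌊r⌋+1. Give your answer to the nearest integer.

Sorted: 4, 5, 10, 11, 18, 21, 22, 25, 30, 35, 38.
n = 11.
r = (25/100)·(11 + 1) = 3.
r is an integer, so P25 is the value at rank 3: 10.

10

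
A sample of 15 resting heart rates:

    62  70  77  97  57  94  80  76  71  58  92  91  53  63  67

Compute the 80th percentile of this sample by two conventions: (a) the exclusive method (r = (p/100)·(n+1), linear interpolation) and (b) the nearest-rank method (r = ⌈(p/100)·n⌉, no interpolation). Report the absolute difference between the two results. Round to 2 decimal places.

0.80

Sorted: 53, 57, 58, 62, 63, 67, 70, 71, 76, 77, 80, 91, 92, 94, 97.
n = 15.
(a) r = 12.8; between ranks 12 (91) and 13 (92): 91.8.
(b) the nearest-rank method: rank 12 → 91.
|91.8 − 91| = 0.8.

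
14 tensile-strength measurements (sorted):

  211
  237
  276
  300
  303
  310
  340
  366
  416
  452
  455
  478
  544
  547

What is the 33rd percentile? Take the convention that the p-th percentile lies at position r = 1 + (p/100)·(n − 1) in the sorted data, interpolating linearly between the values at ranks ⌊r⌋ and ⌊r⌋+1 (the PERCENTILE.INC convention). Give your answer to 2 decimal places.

305.03

n = 14.
r = 1 + (33/100)·(14 − 1) = 1 + 4.29 = 5.29.
Rank 5 is 303 and rank 6 is 310.
Interpolate: 303 + 0.29·(310 − 303) = 303 + 0.29·7 = 305.03.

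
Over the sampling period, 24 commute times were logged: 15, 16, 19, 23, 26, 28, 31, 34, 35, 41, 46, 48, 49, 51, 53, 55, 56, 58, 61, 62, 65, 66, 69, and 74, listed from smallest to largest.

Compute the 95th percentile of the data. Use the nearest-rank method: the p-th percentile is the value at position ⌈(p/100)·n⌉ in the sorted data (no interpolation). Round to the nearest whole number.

69

n = 24.
Position = ⌈95/100 · 24⌉ = ⌈22.8⌉ = 23.
The value at rank 23 is 69.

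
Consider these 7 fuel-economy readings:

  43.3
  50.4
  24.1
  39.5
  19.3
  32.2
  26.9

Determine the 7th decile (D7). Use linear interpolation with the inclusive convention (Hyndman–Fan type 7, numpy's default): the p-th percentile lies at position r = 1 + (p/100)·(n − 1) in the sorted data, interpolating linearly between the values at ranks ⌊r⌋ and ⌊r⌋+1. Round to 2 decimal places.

40.26

Sorted: 19.3, 24.1, 26.9, 32.2, 39.5, 43.3, 50.4.
n = 7.
r = 1 + (70/100)·(7 − 1) = 1 + 4.2 = 5.2.
Rank 5 is 39.5 and rank 6 is 43.3.
Interpolate: 39.5 + 0.2·(43.3 − 39.5) = 39.5 + 0.2·3.8 = 40.26.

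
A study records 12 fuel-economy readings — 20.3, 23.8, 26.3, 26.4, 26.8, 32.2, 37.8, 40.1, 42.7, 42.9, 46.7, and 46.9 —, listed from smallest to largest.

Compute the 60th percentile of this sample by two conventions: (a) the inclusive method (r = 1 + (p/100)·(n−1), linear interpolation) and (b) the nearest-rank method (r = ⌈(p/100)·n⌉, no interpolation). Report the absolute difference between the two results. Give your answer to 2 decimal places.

0.92

n = 12.
(a) r = 7.6; between ranks 7 (37.8) and 8 (40.1): 39.18.
(b) the nearest-rank method: rank 8 → 40.1.
|39.18 − 40.1| = 0.92.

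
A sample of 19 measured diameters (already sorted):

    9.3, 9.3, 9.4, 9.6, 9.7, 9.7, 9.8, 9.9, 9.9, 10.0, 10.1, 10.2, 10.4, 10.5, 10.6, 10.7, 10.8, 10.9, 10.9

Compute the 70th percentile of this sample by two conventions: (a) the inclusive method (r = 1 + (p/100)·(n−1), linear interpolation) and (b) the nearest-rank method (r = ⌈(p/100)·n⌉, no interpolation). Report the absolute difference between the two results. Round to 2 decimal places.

n = 19.
(a) r = 13.6; between ranks 13 (10.4) and 14 (10.5): 10.46.
(b) the nearest-rank method: rank 14 → 10.5.
|10.46 − 10.5| = 0.04.

0.04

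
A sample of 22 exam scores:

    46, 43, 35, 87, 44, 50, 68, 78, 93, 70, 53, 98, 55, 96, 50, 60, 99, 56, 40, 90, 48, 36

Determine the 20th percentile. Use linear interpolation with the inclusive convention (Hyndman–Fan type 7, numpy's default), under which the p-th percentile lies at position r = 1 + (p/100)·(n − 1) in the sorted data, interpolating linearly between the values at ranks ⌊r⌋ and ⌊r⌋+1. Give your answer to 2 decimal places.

Sorted: 35, 36, 40, 43, 44, 46, 48, 50, 50, 53, 55, 56, 60, 68, 70, 78, 87, 90, 93, 96, 98, 99.
n = 22.
r = 1 + (20/100)·(22 − 1) = 1 + 4.2 = 5.2.
Rank 5 is 44 and rank 6 is 46.
Interpolate: 44 + 0.2·(46 − 44) = 44 + 0.2·2 = 44.4.

44.40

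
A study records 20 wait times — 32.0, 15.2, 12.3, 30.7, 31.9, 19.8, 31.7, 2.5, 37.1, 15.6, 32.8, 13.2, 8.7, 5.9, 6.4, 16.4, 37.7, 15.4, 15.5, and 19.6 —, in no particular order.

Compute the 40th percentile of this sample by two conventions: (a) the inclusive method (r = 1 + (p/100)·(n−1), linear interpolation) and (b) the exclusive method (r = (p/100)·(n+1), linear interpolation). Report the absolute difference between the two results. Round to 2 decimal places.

0.02

Sorted: 2.5, 5.9, 6.4, 8.7, 12.3, 13.2, 15.2, 15.4, 15.5, 15.6, 16.4, 19.6, 19.8, 30.7, 31.7, 31.9, 32.0, 32.8, 37.1, 37.7.
n = 20.
(a) r = 8.6; between ranks 8 (15.4) and 9 (15.5): 15.46.
(b) r = 8.4; between ranks 8 (15.4) and 9 (15.5): 15.44.
|15.46 − 15.44| = 0.02.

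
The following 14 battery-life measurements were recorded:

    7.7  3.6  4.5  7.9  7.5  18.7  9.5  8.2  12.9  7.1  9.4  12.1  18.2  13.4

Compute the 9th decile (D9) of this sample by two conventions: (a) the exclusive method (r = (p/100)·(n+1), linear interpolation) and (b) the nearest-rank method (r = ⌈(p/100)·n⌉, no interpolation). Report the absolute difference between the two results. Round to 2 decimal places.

Sorted: 3.6, 4.5, 7.1, 7.5, 7.7, 7.9, 8.2, 9.4, 9.5, 12.1, 12.9, 13.4, 18.2, 18.7.
n = 14.
(a) r = 13.5; between ranks 13 (18.2) and 14 (18.7): 18.45.
(b) the nearest-rank method: rank 13 → 18.2.
|18.45 − 18.2| = 0.25.

0.25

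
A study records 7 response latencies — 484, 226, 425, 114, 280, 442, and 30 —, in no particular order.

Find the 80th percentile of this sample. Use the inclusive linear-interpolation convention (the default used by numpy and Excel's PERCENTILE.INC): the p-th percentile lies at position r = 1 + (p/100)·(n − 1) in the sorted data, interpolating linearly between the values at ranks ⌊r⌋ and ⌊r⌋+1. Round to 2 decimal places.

438.60

Sorted: 30, 114, 226, 280, 425, 442, 484.
n = 7.
r = 1 + (80/100)·(7 − 1) = 1 + 4.8 = 5.8.
Rank 5 is 425 and rank 6 is 442.
Interpolate: 425 + 0.8·(442 − 425) = 425 + 0.8·17 = 438.6.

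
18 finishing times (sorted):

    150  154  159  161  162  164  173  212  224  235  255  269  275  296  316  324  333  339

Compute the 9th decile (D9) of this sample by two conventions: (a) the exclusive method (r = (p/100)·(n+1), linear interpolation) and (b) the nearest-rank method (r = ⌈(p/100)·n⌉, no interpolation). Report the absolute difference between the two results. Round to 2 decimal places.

0.60

n = 18.
(a) r = 17.1; between ranks 17 (333) and 18 (339): 333.6.
(b) the nearest-rank method: rank 17 → 333.
|333.6 − 333| = 0.6.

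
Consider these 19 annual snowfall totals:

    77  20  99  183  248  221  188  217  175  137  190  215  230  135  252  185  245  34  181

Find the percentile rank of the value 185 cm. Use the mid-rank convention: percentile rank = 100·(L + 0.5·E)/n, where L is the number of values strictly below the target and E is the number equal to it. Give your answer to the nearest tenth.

Sorted: 20, 34, 77, 99, 135, 137, 175, 181, 183, 185, 188, 190, 215, 217, 221, 230, 245, 248, 252.
Count below 185: L = 9; count equal: E = 1; n = 19.
Percentile rank = 100·(9 + 0.5·1)/19 = 100·9.5/19 = 50.

50.0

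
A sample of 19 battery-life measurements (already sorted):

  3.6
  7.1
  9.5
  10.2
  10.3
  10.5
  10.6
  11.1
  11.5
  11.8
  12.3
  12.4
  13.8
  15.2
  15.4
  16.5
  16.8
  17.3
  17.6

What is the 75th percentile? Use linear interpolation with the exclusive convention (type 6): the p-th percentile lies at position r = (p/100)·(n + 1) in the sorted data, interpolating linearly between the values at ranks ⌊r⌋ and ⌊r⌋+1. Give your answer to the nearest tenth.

15.4

n = 19.
r = (75/100)·(19 + 1) = 15.
r is an integer, so P75 is the value at rank 15: 15.4.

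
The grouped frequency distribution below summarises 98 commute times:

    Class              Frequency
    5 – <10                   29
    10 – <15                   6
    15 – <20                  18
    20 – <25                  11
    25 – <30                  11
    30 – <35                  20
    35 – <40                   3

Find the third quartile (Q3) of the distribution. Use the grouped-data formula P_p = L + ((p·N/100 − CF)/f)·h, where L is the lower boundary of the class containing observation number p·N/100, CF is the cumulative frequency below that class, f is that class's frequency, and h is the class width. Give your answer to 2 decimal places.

29.32

N = 98; target position k = 75/100 · 98 = 73.5.
Cumulative frequencies: 29, 35, 53, 64, 75, 95, 98.
Observation 73.5 falls in the class 25 – <30.
L = 25, CF = 64, f = 11, h = 5.
P75 = 25 + ((73.5 − 64)/11)·5 = 25 + 4.31818 = 29.3182.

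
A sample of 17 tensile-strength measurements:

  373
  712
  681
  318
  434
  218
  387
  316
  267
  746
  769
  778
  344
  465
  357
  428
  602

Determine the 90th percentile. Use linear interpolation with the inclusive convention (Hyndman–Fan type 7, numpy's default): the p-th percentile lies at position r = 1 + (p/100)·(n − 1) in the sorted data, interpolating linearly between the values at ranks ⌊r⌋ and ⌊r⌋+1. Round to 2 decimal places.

755.20

Sorted: 218, 267, 316, 318, 344, 357, 373, 387, 428, 434, 465, 602, 681, 712, 746, 769, 778.
n = 17.
r = 1 + (90/100)·(17 − 1) = 1 + 14.4 = 15.4.
Rank 15 is 746 and rank 16 is 769.
Interpolate: 746 + 0.4·(769 − 746) = 746 + 0.4·23 = 755.2.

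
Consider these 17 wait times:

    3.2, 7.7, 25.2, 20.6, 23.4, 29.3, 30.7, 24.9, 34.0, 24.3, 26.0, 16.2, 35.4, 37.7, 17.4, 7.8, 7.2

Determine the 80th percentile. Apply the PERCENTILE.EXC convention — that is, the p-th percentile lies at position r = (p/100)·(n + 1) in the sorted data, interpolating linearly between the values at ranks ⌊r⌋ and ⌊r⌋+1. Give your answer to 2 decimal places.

Sorted: 3.2, 7.2, 7.7, 7.8, 16.2, 17.4, 20.6, 23.4, 24.3, 24.9, 25.2, 26.0, 29.3, 30.7, 34.0, 35.4, 37.7.
n = 17.
r = (80/100)·(17 + 1) = 14.4.
Rank 14 is 30.7 and rank 15 is 34.0.
Interpolate: 30.7 + 0.4·(34.0 − 30.7) = 30.7 + 0.4·3.3 = 32.02.

32.02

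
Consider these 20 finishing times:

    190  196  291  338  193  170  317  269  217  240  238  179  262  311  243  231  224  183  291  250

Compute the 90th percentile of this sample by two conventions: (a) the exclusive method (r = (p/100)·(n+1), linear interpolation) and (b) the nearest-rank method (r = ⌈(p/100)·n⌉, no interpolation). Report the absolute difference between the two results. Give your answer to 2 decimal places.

5.40

Sorted: 170, 179, 183, 190, 193, 196, 217, 224, 231, 238, 240, 243, 250, 262, 269, 291, 291, 311, 317, 338.
n = 20.
(a) r = 18.9; between ranks 18 (311) and 19 (317): 316.4.
(b) the nearest-rank method: rank 18 → 311.
|316.4 − 311| = 5.4.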